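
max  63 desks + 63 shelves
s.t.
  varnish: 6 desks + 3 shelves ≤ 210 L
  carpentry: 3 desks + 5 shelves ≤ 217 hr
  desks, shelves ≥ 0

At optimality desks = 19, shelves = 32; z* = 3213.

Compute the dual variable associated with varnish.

6

At the optimum: varnish uses 210 of 210 (binding); carpentry uses 217 of 217 (binding).
From A_Bᵀ y = c: 6·y_varnish + 3·y_carpentry = 63; 3·y_varnish + 5·y_carpentry = 63.
Solving: y_varnish = 6, y_carpentry = 9.
Shadow price of varnish = 6.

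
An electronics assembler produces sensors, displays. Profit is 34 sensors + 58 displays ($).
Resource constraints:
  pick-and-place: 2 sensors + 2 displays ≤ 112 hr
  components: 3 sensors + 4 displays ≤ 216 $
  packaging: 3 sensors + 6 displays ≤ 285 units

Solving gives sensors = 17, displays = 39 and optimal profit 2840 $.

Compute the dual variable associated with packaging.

Check each constraint at x*: pick-and-place 112/112 (tight); components 207/216 (slack 9); packaging 285/285 (tight).
By complementary slackness, y = 0 for the non-binding constraint.
Dual feasibility on the basic columns requires 2·y_pick-and-place + 3·y_packaging = 34, 2·y_pick-and-place + 6·y_packaging = 58.
Solving: y_pick-and-place = 5, y_packaging = 8.
Shadow price of packaging = 8.

8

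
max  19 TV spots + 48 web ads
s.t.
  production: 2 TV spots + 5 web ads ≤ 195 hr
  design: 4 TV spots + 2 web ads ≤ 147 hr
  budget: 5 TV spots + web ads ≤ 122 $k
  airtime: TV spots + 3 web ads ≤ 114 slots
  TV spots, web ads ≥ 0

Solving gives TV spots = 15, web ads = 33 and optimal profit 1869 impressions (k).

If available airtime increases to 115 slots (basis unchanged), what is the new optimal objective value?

Check each constraint at x*: production 195/195 (tight); design 126/147 (slack 21); budget 108/122 (slack 14); airtime 114/114 (tight).
Slack constraints have shadow price 0 (complementary slackness).
From A_Bᵀ y = c: 2·y_production + 1·y_airtime = 19; 5·y_production + 3·y_airtime = 48.
→ y_production = 9 and y_airtime = 1.
Δz = y_airtime·Δb = 1 × (1) = 1, so new z* = 1869 + 1 = 1870.

1870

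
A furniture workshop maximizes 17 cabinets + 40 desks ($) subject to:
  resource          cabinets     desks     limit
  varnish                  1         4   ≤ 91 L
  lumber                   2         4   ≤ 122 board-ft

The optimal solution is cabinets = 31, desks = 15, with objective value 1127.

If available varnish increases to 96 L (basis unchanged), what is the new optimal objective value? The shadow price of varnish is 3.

Δb = 5, so new z* = 1127 + (3)·(5) = 1127 + 15 = 1142.

1142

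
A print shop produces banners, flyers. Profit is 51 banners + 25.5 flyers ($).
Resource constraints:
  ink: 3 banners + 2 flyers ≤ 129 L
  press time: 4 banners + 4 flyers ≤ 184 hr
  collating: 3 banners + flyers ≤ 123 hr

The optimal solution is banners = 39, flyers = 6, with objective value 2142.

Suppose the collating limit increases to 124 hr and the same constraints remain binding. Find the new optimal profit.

Check each constraint at x*: ink 129/129 (tight); press time 180/184 (slack 4); collating 123/123 (tight).
Since press time is not tight, its dual is 0.
From A_Bᵀ y = c: 3·y_ink + 3·y_collating = 51; 2·y_ink + 1·y_collating = 25.5.
Solving: y_ink = 8.5, y_collating = 8.5.
Δz = y_collating·Δb = 8.5 × (1) = 8.5, so new z* = 2142 + 8.5 = 2150.5.

2150.5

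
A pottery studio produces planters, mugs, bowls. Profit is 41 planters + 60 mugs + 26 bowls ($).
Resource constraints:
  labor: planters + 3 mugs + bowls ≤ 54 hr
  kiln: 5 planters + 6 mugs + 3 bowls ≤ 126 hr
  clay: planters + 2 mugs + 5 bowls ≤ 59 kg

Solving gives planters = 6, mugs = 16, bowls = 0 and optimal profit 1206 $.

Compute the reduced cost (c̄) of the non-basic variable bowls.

Binding: labor and kiln. Non-binding: clay (21 unused).
Since clay is not tight, its dual is 0.
Dual feasibility on the basic columns requires 1·y_labor + 5·y_kiln = 41, 3·y_labor + 6·y_kiln = 60.
This yields shadow prices y_labor = 6, y_kiln = 7.
Reduced cost of bowls: c₃ − yᵀa₃ = 26 − (6·1 + 7·3) = 26 − 27 = -1.

-1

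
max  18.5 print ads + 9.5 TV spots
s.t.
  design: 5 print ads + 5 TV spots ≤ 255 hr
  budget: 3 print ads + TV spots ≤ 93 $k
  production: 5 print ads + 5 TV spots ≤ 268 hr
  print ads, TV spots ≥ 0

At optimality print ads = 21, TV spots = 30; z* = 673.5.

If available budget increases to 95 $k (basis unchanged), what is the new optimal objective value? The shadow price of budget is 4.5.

682.5

Δb = 2, so new z* = 673.5 + (4.5)·(2) = 673.5 + 9 = 682.5.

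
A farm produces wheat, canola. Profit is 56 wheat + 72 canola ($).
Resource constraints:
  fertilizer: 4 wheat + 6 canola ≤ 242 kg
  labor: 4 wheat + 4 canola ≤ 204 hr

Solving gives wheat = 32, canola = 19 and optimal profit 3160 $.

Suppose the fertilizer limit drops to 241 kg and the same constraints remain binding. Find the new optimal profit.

3152

Both fertilizer and labor are binding at x*.
From A_Bᵀ y = c: 4·y_fertilizer + 4·y_labor = 56; 6·y_fertilizer + 4·y_labor = 72.
Solving: y_fertilizer = 8, y_labor = 6.
Δz = y_fertilizer·Δb = 8 × (-1) = -8, so new z* = 3160 − 8 = 3152.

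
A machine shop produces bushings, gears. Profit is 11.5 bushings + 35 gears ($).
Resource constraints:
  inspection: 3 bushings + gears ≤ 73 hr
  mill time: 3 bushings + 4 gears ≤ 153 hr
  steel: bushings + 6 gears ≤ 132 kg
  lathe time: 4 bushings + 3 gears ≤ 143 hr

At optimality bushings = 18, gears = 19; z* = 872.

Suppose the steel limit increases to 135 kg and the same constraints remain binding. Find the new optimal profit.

888.5

At the optimum: inspection uses 73 of 73 (binding); mill time uses 130 of 153 (slack = 23); steel uses 132 of 132 (binding); lathe time uses 129 of 143 (slack = 14).
Since mill time, lathe time are not tight, their duals are 0.
From A_Bᵀ y = c: 3·y_inspection + 1·y_steel = 11.5; 1·y_inspection + 6·y_steel = 35.
Solving: y_inspection = 2, y_steel = 5.5.
Δz = y_steel·Δb = 5.5 × (3) = 16.5, so new z* = 872 + 16.5 = 888.5.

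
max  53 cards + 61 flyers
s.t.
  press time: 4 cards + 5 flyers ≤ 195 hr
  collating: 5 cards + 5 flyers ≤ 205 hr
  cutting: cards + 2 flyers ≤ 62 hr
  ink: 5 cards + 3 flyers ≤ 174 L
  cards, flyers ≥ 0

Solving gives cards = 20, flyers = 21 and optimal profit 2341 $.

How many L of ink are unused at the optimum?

11

ink used = 5·20 + 3·21 = 163; slack = 174 − 163 = 11.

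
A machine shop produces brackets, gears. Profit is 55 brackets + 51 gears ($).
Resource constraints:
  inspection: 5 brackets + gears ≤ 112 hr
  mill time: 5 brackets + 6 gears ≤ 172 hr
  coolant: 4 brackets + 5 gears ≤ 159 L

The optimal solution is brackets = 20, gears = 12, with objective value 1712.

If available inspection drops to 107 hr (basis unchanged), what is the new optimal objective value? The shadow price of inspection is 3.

1697

Δb = -5, so new z* = 1712 + (3)·(-5) = 1712 − 15 = 1697.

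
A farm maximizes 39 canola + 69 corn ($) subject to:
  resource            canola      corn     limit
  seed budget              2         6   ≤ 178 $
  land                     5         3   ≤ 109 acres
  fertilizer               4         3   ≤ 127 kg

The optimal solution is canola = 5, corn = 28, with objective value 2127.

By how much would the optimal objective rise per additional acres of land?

4

Check each constraint at x*: seed budget 178/178 (tight); land 109/109 (tight); fertilizer 104/127 (slack 23).
Since fertilizer is not tight, its dual is 0.
The binding rows give the dual system: 2·y_seed budget + 5·y_land = 39 and 6·y_seed budget + 3·y_land = 69.
→ y_seed budget = 9.5 and y_land = 4.
Shadow price of land = 4.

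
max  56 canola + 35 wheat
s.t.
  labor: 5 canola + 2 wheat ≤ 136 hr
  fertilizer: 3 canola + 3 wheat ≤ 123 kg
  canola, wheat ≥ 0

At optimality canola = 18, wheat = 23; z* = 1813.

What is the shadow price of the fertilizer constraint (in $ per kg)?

Both labor and fertilizer are binding at x*.
The binding rows give the dual system: 5·y_labor + 3·y_fertilizer = 56 and 2·y_labor + 3·y_fertilizer = 35.
→ y_labor = 7 and y_fertilizer = 7.
Shadow price of fertilizer = 7.

7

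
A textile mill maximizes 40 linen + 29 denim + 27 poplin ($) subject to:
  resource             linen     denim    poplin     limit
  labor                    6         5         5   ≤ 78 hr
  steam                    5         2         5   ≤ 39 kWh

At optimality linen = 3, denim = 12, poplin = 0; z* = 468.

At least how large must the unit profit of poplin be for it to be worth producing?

35

Check each constraint at x*: labor 78/78 (tight); steam 39/39 (tight).
From A_Bᵀ y = c: 6·y_labor + 5·y_steam = 40; 5·y_labor + 2·y_steam = 29.
→ y_labor = 5 and y_steam = 2.
poplin enters the basis when its profit ≥ yᵀa₃ = 5·5 + 2·5 = 35.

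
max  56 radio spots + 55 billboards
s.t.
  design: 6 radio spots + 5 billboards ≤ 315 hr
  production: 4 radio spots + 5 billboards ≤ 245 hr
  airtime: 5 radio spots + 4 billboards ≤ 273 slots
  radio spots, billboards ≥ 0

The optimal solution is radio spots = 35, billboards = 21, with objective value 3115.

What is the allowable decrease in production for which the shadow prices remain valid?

Binding constraints: design, production. The basis is B = [[6,5],[4,5]] with det 10.
Per unit decrease in production, x* moves by d = (0.5, -0.6).
The basis stays optimal until billboards reaches 0; allowable decrease = 35 hr.

35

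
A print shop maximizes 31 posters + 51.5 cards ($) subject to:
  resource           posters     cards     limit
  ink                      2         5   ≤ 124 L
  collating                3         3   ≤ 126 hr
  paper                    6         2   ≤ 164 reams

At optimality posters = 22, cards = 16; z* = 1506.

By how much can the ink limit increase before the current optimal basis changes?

26

Binding constraints: ink, paper. The basis is B = [[2,5],[6,2]] with det -26.
Per unit increase in ink, x* moves by d = (-0.0769, 0.2308).
The basis stays optimal until collating becomes binding; allowable increase = 26 L.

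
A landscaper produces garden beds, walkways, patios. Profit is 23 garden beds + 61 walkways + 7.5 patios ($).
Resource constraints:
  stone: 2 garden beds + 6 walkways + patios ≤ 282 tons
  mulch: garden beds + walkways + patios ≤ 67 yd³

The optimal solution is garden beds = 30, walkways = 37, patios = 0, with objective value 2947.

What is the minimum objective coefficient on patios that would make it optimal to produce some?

At the optimum: stone uses 282 of 282 (binding); mulch uses 67 of 67 (binding).
The binding rows give the dual system: 2·y_stone + 1·y_mulch = 23 and 6·y_stone + 1·y_mulch = 61.
→ y_stone = 9.5 and y_mulch = 4.
patios enters the basis when its profit ≥ yᵀa₃ = 9.5·1 + 4·1 = 13.5.

13.5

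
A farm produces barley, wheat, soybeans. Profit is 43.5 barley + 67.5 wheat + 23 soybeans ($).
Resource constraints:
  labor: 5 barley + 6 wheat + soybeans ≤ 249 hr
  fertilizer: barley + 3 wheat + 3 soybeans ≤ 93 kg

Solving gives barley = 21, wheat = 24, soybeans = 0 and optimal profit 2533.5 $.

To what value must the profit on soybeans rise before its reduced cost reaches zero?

32.5

Both labor and fertilizer are binding at x*.
From A_Bᵀ y = c: 5·y_labor + 1·y_fertilizer = 43.5; 6·y_labor + 3·y_fertilizer = 67.5.
Solving: y_labor = 7, y_fertilizer = 8.5.
soybeans enters the basis when its profit ≥ yᵀa₃ = 7·1 + 8.5·3 = 32.5.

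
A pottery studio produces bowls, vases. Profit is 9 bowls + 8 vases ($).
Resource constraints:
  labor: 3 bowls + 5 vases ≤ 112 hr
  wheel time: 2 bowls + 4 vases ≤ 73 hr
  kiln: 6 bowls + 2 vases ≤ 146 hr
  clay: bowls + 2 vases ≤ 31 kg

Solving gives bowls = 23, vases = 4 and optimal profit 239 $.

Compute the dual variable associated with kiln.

Check each constraint at x*: labor 89/112 (slack 23); wheel time 62/73 (slack 11); kiln 146/146 (tight); clay 31/31 (tight).
By complementary slackness, y = 0 for the non-binding constraints.
Dual feasibility on the basic columns requires 6·y_kiln + 1·y_clay = 9, 2·y_kiln + 2·y_clay = 8.
This yields shadow prices y_kiln = 1, y_clay = 3.
Shadow price of kiln = 1.

1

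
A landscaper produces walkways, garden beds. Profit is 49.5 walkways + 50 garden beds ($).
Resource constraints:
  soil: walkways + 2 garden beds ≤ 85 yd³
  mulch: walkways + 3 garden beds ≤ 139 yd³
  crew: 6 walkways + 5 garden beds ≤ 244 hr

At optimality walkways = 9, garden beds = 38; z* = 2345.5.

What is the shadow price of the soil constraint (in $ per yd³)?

7.5

Check each constraint at x*: soil 85/85 (tight); mulch 123/139 (slack 16); crew 244/244 (tight).
Slack constraints have shadow price 0 (complementary slackness).
The binding rows give the dual system: 1·y_soil + 6·y_crew = 49.5 and 2·y_soil + 5·y_crew = 50.
This yields shadow prices y_soil = 7.5, y_crew = 7.
Shadow price of soil = 7.5.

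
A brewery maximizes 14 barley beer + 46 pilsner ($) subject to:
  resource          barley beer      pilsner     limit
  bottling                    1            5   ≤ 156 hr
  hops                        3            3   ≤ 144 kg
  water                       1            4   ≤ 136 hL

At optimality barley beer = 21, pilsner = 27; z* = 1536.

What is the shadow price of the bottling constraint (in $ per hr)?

8

Check each constraint at x*: bottling 156/156 (tight); hops 144/144 (tight); water 129/136 (slack 7).
By complementary slackness, y = 0 for the non-binding constraint.
The binding rows give the dual system: 1·y_bottling + 3·y_hops = 14 and 5·y_bottling + 3·y_hops = 46.
Solving: y_bottling = 8, y_hops = 2.
Shadow price of bottling = 8.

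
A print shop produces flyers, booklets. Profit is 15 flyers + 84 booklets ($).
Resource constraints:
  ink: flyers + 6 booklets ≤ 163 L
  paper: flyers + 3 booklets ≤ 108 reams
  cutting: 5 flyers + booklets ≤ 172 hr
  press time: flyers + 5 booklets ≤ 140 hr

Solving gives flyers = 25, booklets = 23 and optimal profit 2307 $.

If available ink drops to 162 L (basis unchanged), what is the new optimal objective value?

2298

Check each constraint at x*: ink 163/163 (tight); paper 94/108 (slack 14); cutting 148/172 (slack 24); press time 140/140 (tight).
Since paper, cutting are not tight, their duals are 0.
The binding rows give the dual system: 1·y_ink + 1·y_press time = 15 and 6·y_ink + 5·y_press time = 84.
This yields shadow prices y_ink = 9, y_press time = 6.
Δz = y_ink·Δb = 9 × (-1) = -9, so new z* = 2307 − 9 = 2298.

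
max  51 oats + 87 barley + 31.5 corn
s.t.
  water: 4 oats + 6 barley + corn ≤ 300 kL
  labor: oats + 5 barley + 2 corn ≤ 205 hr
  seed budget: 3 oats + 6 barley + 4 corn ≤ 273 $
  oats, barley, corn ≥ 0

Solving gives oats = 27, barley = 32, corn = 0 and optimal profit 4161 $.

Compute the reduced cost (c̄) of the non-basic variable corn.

Binding: water and seed budget. Non-binding: labor (18 unused).
Slack constraints have shadow price 0 (complementary slackness).
Dual feasibility on the basic columns requires 4·y_water + 3·y_seed budget = 51, 6·y_water + 6·y_seed budget = 87.
This yields shadow prices y_water = 7.5, y_seed budget = 7.
Reduced cost of corn: c₃ − yᵀa₃ = 31.5 − (7.5·1 + 7·4) = 31.5 − 35.5 = -4.

-4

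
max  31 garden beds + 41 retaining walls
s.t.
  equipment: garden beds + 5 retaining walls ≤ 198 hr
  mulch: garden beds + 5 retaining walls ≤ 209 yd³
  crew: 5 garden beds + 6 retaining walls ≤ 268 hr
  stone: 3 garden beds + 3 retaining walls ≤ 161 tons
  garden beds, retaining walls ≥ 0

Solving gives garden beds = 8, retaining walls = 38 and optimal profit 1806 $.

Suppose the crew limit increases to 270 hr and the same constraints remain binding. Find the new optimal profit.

Check each constraint at x*: equipment 198/198 (tight); mulch 198/209 (slack 11); crew 268/268 (tight); stone 138/161 (slack 23).
Since mulch, stone are not tight, their duals are 0.
From A_Bᵀ y = c: 1·y_equipment + 5·y_crew = 31; 5·y_equipment + 6·y_crew = 41.
This yields shadow prices y_equipment = 1, y_crew = 6.
Δz = y_crew·Δb = 6 × (2) = 12, so new z* = 1806 + 12 = 1818.

1818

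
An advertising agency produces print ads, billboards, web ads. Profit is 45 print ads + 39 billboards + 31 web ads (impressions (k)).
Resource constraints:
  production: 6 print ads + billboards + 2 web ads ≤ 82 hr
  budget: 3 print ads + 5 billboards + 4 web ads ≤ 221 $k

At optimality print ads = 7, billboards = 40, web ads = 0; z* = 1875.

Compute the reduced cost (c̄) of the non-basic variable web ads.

-5

Both production and budget are binding at x*.
The binding rows give the dual system: 6·y_production + 3·y_budget = 45 and 1·y_production + 5·y_budget = 39.
Solving: y_production = 4, y_budget = 7.
Reduced cost of web ads: c₃ − yᵀa₃ = 31 − (4·2 + 7·4) = 31 − 36 = -5.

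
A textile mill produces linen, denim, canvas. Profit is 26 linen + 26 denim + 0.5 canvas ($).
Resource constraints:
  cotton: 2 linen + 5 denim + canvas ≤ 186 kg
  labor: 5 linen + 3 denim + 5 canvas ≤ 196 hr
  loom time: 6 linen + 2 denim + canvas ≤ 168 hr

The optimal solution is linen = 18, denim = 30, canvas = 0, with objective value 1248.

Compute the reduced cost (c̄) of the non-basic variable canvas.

-6.5

Binding: cotton and loom time. Non-binding: labor (16 unused).
Since labor is not tight, its dual is 0.
Dual feasibility on the basic columns requires 2·y_cotton + 6·y_loom time = 26, 5·y_cotton + 2·y_loom time = 26.
This yields shadow prices y_cotton = 4, y_loom time = 3.
Reduced cost of canvas: c₃ − yᵀa₃ = 0.5 − (4·1 + 3·1) = 0.5 − 7 = -6.5.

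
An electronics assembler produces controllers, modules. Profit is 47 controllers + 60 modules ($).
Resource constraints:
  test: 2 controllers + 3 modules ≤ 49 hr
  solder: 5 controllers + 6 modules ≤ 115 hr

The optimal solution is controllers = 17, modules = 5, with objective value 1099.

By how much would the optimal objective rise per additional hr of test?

Check each constraint at x*: test 49/49 (tight); solder 115/115 (tight).
From A_Bᵀ y = c: 2·y_test + 5·y_solder = 47; 3·y_test + 6·y_solder = 60.
→ y_test = 6 and y_solder = 7.
Shadow price of test = 6.

6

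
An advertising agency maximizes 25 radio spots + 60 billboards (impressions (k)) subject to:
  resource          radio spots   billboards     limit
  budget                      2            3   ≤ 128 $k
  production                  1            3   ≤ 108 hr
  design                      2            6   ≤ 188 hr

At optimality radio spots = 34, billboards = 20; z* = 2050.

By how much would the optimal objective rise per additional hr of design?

At the optimum: budget uses 128 of 128 (binding); production uses 94 of 108 (slack = 14); design uses 188 of 188 (binding).
Since production is not tight, its dual is 0.
The binding rows give the dual system: 2·y_budget + 2·y_design = 25 and 3·y_budget + 6·y_design = 60.
Solving: y_budget = 5, y_design = 7.5.
Shadow price of design = 7.5.

7.5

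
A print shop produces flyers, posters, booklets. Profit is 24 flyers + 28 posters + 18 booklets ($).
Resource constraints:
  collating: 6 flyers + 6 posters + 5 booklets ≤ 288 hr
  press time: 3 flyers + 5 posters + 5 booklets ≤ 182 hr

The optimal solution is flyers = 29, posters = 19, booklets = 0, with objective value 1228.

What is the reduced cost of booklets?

-7

At the optimum: collating uses 288 of 288 (binding); press time uses 182 of 182 (binding).
The binding rows give the dual system: 6·y_collating + 3·y_press time = 24 and 6·y_collating + 5·y_press time = 28.
This yields shadow prices y_collating = 3, y_press time = 2.
Reduced cost of booklets: c₃ − yᵀa₃ = 18 − (3·5 + 2·5) = 18 − 25 = -7.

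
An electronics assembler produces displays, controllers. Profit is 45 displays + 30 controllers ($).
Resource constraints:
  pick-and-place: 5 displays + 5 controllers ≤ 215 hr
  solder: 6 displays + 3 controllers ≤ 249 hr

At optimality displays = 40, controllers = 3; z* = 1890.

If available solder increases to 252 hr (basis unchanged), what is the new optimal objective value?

1905

At the optimum: pick-and-place uses 215 of 215 (binding); solder uses 249 of 249 (binding).
Dual feasibility on the basic columns requires 5·y_pick-and-place + 6·y_solder = 45, 5·y_pick-and-place + 3·y_solder = 30.
→ y_pick-and-place = 3 and y_solder = 5.
Δz = y_solder·Δb = 5 × (3) = 15, so new z* = 1890 + 15 = 1905.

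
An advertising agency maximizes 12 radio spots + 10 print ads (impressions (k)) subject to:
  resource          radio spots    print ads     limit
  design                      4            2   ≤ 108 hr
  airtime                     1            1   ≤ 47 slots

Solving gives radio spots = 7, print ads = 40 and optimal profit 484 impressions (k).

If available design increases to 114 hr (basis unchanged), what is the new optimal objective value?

At the optimum: design uses 108 of 108 (binding); airtime uses 47 of 47 (binding).
Dual feasibility on the basic columns requires 4·y_design + 1·y_airtime = 12, 2·y_design + 1·y_airtime = 10.
This yields shadow prices y_design = 1, y_airtime = 8.
Δz = y_design·Δb = 1 × (6) = 6, so new z* = 484 + 6 = 490.

490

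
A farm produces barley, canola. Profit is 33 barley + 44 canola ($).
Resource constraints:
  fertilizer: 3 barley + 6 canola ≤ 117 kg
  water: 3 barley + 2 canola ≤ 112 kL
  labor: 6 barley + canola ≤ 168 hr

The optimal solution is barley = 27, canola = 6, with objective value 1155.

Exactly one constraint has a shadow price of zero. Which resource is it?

water

fertilizer: 117/117 (binding)
water: 93/112 (slack 19)
labor: 168/168 (binding)
By complementary slackness, a constraint with positive slack has shadow price 0 → water.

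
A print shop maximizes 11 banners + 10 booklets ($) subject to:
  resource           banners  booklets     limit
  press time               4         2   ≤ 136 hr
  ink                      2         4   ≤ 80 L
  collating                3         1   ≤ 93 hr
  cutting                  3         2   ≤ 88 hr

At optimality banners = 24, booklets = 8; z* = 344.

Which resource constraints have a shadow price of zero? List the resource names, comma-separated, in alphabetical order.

press time: 112/136 (slack 24)
ink: 80/80 (binding)
collating: 80/93 (slack 13)
cutting: 88/88 (binding)
By complementary slackness, a constraint with positive slack has shadow price 0 → collating, press time.

collating, press time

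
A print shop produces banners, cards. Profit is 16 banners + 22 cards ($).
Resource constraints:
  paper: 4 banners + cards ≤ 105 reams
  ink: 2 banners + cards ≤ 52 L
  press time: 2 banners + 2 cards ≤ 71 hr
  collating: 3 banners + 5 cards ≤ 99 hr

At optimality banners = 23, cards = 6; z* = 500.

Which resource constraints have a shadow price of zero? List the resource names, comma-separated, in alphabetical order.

paper: 98/105 (slack 7)
ink: 52/52 (binding)
press time: 58/71 (slack 13)
collating: 99/99 (binding)
By complementary slackness, a constraint with positive slack has shadow price 0 → paper, press time.

paper, press time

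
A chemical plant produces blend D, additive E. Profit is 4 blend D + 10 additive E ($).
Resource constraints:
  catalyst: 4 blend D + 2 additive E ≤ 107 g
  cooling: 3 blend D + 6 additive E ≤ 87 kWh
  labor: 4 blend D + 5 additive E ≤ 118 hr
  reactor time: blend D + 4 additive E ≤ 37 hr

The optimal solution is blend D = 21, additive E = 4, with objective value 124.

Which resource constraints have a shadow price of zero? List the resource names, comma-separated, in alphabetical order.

catalyst: 92/107 (slack 15)
cooling: 87/87 (binding)
labor: 104/118 (slack 14)
reactor time: 37/37 (binding)
By complementary slackness, a constraint with positive slack has shadow price 0 → catalyst, labor.

catalyst, labor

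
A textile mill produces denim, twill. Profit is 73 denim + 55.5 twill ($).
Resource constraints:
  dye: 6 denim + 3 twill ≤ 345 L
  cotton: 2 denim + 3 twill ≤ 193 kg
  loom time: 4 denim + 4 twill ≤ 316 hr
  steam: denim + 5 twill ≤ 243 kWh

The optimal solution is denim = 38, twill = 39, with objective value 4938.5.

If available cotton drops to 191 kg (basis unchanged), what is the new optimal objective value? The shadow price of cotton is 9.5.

Δb = -2, so new z* = 4938.5 + (9.5)·(-2) = 4938.5 − 19 = 4919.5.

4919.5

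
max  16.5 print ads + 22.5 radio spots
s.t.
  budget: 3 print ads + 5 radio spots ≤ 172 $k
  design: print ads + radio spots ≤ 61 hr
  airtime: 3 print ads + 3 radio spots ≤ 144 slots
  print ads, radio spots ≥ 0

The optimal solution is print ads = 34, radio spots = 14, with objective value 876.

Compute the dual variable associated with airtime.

2.5

Check each constraint at x*: budget 172/172 (tight); design 48/61 (slack 13); airtime 144/144 (tight).
Slack constraints have shadow price 0 (complementary slackness).
Dual feasibility on the basic columns requires 3·y_budget + 3·y_airtime = 16.5, 5·y_budget + 3·y_airtime = 22.5.
Solving: y_budget = 3, y_airtime = 2.5.
Shadow price of airtime = 2.5.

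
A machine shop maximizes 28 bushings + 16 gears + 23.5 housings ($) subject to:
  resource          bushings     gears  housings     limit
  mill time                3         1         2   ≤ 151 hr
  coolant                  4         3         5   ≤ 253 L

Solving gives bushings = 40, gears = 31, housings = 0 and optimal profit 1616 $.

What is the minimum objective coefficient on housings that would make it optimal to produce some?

28

Both mill time and coolant are binding at x*.
The binding rows give the dual system: 3·y_mill time + 4·y_coolant = 28 and 1·y_mill time + 3·y_coolant = 16.
This yields shadow prices y_mill time = 4, y_coolant = 4.
housings enters the basis when its profit ≥ yᵀa₃ = 4·2 + 4·5 = 28.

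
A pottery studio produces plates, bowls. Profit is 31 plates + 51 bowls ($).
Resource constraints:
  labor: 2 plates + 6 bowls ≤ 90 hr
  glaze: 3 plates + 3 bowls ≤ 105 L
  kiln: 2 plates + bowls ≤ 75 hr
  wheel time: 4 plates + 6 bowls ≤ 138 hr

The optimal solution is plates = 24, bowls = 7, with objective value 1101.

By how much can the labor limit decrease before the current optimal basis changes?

21

Binding constraints: labor, wheel time. The basis is B = [[2,6],[4,6]] with det -12.
Per unit decrease in labor, x* moves by d = (0.5, -0.3333).
The basis stays optimal until bowls reaches 0; allowable decrease = 21 hr.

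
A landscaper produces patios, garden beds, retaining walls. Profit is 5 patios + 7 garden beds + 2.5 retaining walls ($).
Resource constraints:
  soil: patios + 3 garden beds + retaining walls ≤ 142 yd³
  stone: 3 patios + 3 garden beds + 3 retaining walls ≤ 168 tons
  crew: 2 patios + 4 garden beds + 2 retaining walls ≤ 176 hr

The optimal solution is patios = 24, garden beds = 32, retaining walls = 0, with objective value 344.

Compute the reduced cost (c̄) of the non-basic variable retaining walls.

-2.5

At the optimum: soil uses 120 of 142 (slack = 22); stone uses 168 of 168 (binding); crew uses 176 of 176 (binding).
Slack constraints have shadow price 0 (complementary slackness).
From A_Bᵀ y = c: 3·y_stone + 2·y_crew = 5; 3·y_stone + 4·y_crew = 7.
→ y_stone = 1 and y_crew = 1.
Reduced cost of retaining walls: c₃ − yᵀa₃ = 2.5 − (1·3 + 1·2) = 2.5 − 5 = -2.5.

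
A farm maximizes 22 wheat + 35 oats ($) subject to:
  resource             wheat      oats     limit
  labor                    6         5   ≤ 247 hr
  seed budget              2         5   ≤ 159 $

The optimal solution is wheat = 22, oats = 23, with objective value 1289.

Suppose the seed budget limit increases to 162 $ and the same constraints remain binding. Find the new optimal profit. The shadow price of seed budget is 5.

1304

Δb = 3, so new z* = 1289 + (5)·(3) = 1289 + 15 = 1304.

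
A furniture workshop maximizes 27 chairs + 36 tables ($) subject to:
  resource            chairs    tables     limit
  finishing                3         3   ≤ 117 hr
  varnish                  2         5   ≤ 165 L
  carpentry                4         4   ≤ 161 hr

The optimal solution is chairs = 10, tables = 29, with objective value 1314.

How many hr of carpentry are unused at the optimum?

5

carpentry used = 4·10 + 4·29 = 156; slack = 161 − 156 = 5.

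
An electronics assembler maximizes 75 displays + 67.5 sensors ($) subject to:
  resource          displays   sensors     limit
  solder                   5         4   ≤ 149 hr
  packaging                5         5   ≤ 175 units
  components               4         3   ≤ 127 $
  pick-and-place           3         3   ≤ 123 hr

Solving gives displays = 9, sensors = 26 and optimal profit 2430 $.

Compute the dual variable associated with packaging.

7.5

At the optimum: solder uses 149 of 149 (binding); packaging uses 175 of 175 (binding); components uses 114 of 127 (slack = 13); pick-and-place uses 105 of 123 (slack = 18).
By complementary slackness, y = 0 for the non-binding constraints.
From A_Bᵀ y = c: 5·y_solder + 5·y_packaging = 75; 4·y_solder + 5·y_packaging = 67.5.
Solving: y_solder = 7.5, y_packaging = 7.5.
Shadow price of packaging = 7.5.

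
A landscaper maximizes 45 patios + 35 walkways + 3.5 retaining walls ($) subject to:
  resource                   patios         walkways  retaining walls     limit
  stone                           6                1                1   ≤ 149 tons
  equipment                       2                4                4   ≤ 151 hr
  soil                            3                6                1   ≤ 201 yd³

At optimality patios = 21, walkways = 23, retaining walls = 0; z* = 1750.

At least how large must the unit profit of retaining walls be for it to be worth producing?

At the optimum: stone uses 149 of 149 (binding); equipment uses 134 of 151 (slack = 17); soil uses 201 of 201 (binding).
Since equipment is not tight, its dual is 0.
From A_Bᵀ y = c: 6·y_stone + 3·y_soil = 45; 1·y_stone + 6·y_soil = 35.
→ y_stone = 5 and y_soil = 5.
retaining walls enters the basis when its profit ≥ yᵀa₃ = 5·1 + 5·1 = 10.

10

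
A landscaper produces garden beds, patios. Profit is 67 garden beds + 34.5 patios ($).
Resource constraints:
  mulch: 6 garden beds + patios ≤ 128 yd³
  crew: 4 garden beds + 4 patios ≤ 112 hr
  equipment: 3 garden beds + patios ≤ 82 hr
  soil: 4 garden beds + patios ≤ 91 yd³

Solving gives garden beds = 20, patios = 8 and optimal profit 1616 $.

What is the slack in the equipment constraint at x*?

14

equipment used = 3·20 + 1·8 = 68; slack = 82 − 68 = 14.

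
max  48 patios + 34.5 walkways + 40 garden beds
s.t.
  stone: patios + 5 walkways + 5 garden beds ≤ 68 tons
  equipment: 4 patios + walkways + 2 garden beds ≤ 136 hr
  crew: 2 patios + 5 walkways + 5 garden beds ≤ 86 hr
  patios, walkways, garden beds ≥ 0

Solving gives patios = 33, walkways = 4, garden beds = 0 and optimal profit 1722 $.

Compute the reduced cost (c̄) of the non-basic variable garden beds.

-4

Check each constraint at x*: stone 53/68 (slack 15); equipment 136/136 (tight); crew 86/86 (tight).
Since stone is not tight, its dual is 0.
The binding rows give the dual system: 4·y_equipment + 2·y_crew = 48 and 1·y_equipment + 5·y_crew = 34.5.
→ y_equipment = 9.5 and y_crew = 5.
Reduced cost of garden beds: c₃ − yᵀa₃ = 40 − (9.5·2 + 5·5) = 40 − 44 = -4.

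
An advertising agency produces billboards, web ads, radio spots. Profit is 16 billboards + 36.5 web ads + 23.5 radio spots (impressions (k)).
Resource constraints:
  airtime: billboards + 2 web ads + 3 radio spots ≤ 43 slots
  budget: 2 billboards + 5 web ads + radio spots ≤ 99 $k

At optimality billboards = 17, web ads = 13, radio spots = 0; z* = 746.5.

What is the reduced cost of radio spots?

-2

Check each constraint at x*: airtime 43/43 (tight); budget 99/99 (tight).
From A_Bᵀ y = c: 1·y_airtime + 2·y_budget = 16; 2·y_airtime + 5·y_budget = 36.5.
Solving: y_airtime = 7, y_budget = 4.5.
Reduced cost of radio spots: c₃ − yᵀa₃ = 23.5 − (7·3 + 4.5·1) = 23.5 − 25.5 = -2.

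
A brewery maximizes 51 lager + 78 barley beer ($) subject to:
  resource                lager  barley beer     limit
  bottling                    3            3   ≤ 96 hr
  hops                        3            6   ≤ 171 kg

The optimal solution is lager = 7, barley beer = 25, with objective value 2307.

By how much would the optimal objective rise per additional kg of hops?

9

Check each constraint at x*: bottling 96/96 (tight); hops 171/171 (tight).
Dual feasibility on the basic columns requires 3·y_bottling + 3·y_hops = 51, 3·y_bottling + 6·y_hops = 78.
This yields shadow prices y_bottling = 8, y_hops = 9.
Shadow price of hops = 9.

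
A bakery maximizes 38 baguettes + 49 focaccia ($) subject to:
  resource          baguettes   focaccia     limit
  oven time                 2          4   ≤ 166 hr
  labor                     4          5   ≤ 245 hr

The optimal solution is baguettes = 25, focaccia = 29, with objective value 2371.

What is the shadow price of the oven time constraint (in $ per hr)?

1

Check each constraint at x*: oven time 166/166 (tight); labor 245/245 (tight).
The binding rows give the dual system: 2·y_oven time + 4·y_labor = 38 and 4·y_oven time + 5·y_labor = 49.
Solving: y_oven time = 1, y_labor = 9.
Shadow price of oven time = 1.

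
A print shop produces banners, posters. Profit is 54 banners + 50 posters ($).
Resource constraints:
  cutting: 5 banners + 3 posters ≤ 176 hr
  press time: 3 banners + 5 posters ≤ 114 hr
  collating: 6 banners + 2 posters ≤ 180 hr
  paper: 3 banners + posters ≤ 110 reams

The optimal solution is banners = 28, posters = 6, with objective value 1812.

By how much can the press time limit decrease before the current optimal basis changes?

24

Binding constraints: press time, collating. The basis is B = [[3,5],[6,2]] with det -24.
Per unit decrease in press time, x* moves by d = (0.0833, -0.25).
The basis stays optimal until posters reaches 0; allowable decrease = 24 hr.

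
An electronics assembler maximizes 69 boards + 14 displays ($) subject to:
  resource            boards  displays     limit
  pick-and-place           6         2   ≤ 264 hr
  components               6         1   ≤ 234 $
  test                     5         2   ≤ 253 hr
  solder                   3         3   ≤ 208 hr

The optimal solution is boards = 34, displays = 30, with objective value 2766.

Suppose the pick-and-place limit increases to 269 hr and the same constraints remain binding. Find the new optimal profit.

Binding: pick-and-place and components. Non-binding: test (23 unused), solder (16 unused).
By complementary slackness, y = 0 for the non-binding constraints.
From A_Bᵀ y = c: 6·y_pick-and-place + 6·y_components = 69; 2·y_pick-and-place + 1·y_components = 14.
→ y_pick-and-place = 2.5 and y_components = 9.
Δz = y_pick-and-place·Δb = 2.5 × (5) = 12.5, so new z* = 2766 + 12.5 = 2778.5.

2778.5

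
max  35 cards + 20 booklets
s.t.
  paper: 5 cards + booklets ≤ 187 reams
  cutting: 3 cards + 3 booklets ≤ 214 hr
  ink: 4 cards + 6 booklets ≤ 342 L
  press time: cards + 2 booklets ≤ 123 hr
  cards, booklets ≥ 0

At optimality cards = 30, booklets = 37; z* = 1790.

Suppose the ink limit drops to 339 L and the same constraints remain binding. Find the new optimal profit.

1782.5

Binding: paper and ink. Non-binding: cutting (13 unused), press time (19 unused).
Slack constraints have shadow price 0 (complementary slackness).
From A_Bᵀ y = c: 5·y_paper + 4·y_ink = 35; 1·y_paper + 6·y_ink = 20.
Solving: y_paper = 5, y_ink = 2.5.
Δz = y_ink·Δb = 2.5 × (-3) = -7.5, so new z* = 1790 − 7.5 = 1782.5.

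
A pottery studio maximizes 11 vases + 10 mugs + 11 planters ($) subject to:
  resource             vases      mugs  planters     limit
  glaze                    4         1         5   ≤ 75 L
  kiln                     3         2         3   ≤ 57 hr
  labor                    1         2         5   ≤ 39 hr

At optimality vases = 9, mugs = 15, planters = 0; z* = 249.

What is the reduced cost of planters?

-8

Binding: kiln and labor. Non-binding: glaze (24 unused).
Since glaze is not tight, its dual is 0.
The binding rows give the dual system: 3·y_kiln + 1·y_labor = 11 and 2·y_kiln + 2·y_labor = 10.
Solving: y_kiln = 3, y_labor = 2.
Reduced cost of planters: c₃ − yᵀa₃ = 11 − (3·3 + 2·5) = 11 − 19 = -8.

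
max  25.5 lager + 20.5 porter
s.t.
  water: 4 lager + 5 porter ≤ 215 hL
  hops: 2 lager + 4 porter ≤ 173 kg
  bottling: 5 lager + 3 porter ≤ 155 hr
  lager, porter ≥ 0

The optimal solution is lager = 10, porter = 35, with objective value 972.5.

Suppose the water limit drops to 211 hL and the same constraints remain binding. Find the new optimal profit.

964.5

At the optimum: water uses 215 of 215 (binding); hops uses 160 of 173 (slack = 13); bottling uses 155 of 155 (binding).
By complementary slackness, y = 0 for the non-binding constraint.
The binding rows give the dual system: 4·y_water + 5·y_bottling = 25.5 and 5·y_water + 3·y_bottling = 20.5.
This yields shadow prices y_water = 2, y_bottling = 3.5.
Δz = y_water·Δb = 2 × (-4) = -8, so new z* = 972.5 − 8 = 964.5.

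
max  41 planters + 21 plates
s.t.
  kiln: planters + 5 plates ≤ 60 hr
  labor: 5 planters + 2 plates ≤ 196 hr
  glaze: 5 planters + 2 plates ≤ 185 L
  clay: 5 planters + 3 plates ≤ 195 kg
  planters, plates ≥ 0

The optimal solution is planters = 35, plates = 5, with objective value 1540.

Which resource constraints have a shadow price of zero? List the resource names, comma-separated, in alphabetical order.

kiln: 60/60 (binding)
labor: 185/196 (slack 11)
glaze: 185/185 (binding)
clay: 190/195 (slack 5)
By complementary slackness, a constraint with positive slack has shadow price 0 → clay, labor.

clay, labor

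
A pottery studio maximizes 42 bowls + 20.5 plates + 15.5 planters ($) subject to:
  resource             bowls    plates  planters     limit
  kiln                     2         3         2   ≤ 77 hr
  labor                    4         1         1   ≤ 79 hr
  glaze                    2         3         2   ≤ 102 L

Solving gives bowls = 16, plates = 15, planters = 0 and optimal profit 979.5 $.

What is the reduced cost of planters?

-1

At the optimum: kiln uses 77 of 77 (binding); labor uses 79 of 79 (binding); glaze uses 77 of 102 (slack = 25).
Slack constraints have shadow price 0 (complementary slackness).
Dual feasibility on the basic columns requires 2·y_kiln + 4·y_labor = 42, 3·y_kiln + 1·y_labor = 20.5.
Solving: y_kiln = 4, y_labor = 8.5.
Reduced cost of planters: c₃ − yᵀa₃ = 15.5 − (4·2 + 8.5·1) = 15.5 − 16.5 = -1.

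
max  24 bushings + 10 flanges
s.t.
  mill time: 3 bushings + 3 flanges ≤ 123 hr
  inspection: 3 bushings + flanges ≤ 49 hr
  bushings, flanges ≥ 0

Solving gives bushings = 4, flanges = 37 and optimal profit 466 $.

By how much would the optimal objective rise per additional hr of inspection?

7

Check each constraint at x*: mill time 123/123 (tight); inspection 49/49 (tight).
The binding rows give the dual system: 3·y_mill time + 3·y_inspection = 24 and 3·y_mill time + 1·y_inspection = 10.
This yields shadow prices y_mill time = 1, y_inspection = 7.
Shadow price of inspection = 7.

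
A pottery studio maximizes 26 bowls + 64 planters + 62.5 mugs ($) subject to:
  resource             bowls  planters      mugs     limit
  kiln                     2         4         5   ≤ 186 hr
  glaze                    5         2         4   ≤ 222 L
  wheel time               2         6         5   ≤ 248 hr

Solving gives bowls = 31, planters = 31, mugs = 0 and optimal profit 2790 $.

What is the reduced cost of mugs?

-2.5

Check each constraint at x*: kiln 186/186 (tight); glaze 217/222 (slack 5); wheel time 248/248 (tight).
Slack constraints have shadow price 0 (complementary slackness).
From A_Bᵀ y = c: 2·y_kiln + 2·y_wheel time = 26; 4·y_kiln + 6·y_wheel time = 64.
This yields shadow prices y_kiln = 7, y_wheel time = 6.
Reduced cost of mugs: c₃ − yᵀa₃ = 62.5 − (7·5 + 6·5) = 62.5 − 65 = -2.5.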